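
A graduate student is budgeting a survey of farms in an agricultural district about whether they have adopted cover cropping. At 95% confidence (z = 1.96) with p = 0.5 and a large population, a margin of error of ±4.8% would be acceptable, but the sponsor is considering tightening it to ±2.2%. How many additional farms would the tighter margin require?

1568

At ±4.8%: n = 1.96² × 0.2500 / 0.048² ≈ 416.84 → 417.
At ±2.2%: n = 1.96² × 0.2500 / 0.022² ≈ 1984.30 → 1985.
Additional respondents: 1985 − 417 = 1568.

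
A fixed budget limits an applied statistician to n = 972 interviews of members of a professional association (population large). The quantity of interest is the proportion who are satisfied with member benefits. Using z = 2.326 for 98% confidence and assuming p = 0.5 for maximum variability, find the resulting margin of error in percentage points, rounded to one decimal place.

3.7

SE(p̂) = √[p(1−p)/n] = √[0.2500/972] = 0.01604.
E = z × SE = 2.326 × 0.01604 = 0.03730, or 3.7 percentage points.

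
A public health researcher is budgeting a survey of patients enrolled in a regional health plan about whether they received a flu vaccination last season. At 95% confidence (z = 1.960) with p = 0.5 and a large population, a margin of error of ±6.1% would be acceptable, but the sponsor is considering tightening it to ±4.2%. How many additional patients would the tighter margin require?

286

At ±6.1%: n = 1.960² × 0.2500 / 0.061² ≈ 258.10 → 259.
At ±4.2%: n = 1.960² × 0.2500 / 0.042² ≈ 544.44 → 545.
Additional respondents: 545 − 259 = 286.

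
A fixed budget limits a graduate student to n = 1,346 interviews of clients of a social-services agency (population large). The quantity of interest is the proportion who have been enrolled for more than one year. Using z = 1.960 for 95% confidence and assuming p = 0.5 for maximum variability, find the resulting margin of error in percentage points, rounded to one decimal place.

SE(p̂) = √[p(1−p)/n] = √[0.2500/1346] = 0.01363.
E = z × SE = 1.960 × 0.01363 = 0.02671, or 2.7 percentage points.

2.7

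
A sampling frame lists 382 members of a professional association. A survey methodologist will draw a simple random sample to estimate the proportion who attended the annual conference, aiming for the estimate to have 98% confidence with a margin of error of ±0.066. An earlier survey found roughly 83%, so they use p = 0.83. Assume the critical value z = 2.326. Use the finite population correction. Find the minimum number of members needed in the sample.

Unadjusted: n₀ = 2.326² × 0.83 × 0.17 / 0.066² ≈ 175.25, so n₀ = 176.
Finite population correction with N = 382: n = n₀ / (1 + (n₀−1)/N) = 176 / (1 + 175/382) = 176 / 1.4581 ≈ 120.70.
Rounding up, n = 121.

121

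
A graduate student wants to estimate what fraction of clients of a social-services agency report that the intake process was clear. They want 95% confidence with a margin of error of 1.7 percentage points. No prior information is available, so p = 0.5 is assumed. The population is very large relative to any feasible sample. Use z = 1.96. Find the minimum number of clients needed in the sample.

3324

With p = 0.5, p(1−p) = 0.25.
n = z²·p(1−p)/E² = 1.96² × 0.2500 / 0.017² = 3.8416 × 0.2500 / 0.000289 ≈ 3323.18.
Rounding up gives n = 3324.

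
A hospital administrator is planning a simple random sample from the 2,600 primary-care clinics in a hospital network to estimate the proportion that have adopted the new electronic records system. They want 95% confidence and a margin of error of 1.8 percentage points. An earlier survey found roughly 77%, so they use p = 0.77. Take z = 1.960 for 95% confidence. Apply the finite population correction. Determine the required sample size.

Unadjusted: n₀ = 1.960² × 0.77 × 0.23 / 0.018² ≈ 2099.84, so n₀ = 2100.
Finite population correction with N = 2,600: n = n₀ / (1 + (n₀−1)/N) = 2100 / (1 + 2099/2600) = 2100 / 1.8073 ≈ 1161.95.
Rounding up, n = 1162.

1162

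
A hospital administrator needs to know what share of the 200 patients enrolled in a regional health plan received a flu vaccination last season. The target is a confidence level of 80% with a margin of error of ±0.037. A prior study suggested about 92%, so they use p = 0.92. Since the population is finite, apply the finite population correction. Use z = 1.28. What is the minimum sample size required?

62

Unadjusted: n₀ = 1.28² × 0.92 × 0.08 / 0.037² ≈ 88.08, so n₀ = 89.
Finite population correction with N = 200: n = n₀ / (1 + (n₀−1)/N) = 89 / (1 + 88/200) = 89 / 1.4400 ≈ 61.81.
Rounding up, n = 62.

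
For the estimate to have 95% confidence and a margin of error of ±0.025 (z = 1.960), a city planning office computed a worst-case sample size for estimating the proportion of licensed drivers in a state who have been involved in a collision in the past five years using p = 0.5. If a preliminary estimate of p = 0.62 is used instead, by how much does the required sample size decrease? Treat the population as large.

88

Conservative (p = 0.5): n = 1.960² × 0.25 / 0.025² ≈ 1536.64 → 1537.
Using p = 0.62: p(1−p) = 0.2356, so n = 1.960² × 0.2356 / 0.025² ≈ 1448.13 → 1449.
Reduction: 1537 − 1449 = 88.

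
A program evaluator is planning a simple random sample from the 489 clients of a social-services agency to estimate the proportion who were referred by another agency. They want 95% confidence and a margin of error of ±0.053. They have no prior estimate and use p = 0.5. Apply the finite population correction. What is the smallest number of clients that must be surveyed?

202

For 95% confidence, z = 1.960.
Unadjusted: n₀ = 1.960² × 0.50 × 0.50 / 0.053² ≈ 341.90, so n₀ = 342.
Finite population correction with N = 489: n = n₀ / (1 + (n₀−1)/N) = 342 / (1 + 341/489) = 342 / 1.6973 ≈ 201.49.
Rounding up, n = 202.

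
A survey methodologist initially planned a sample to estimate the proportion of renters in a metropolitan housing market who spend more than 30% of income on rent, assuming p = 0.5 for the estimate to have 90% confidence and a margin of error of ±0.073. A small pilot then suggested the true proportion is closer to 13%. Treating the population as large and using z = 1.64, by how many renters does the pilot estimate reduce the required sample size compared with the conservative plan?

69

Conservative (p = 0.5): n = 1.64² × 0.25 / 0.073² ≈ 126.18 → 127.
Using p = 0.13: p(1−p) = 0.1131, so n = 1.64² × 0.1131 / 0.073² ≈ 57.08 → 58.
Reduction: 127 − 58 = 69.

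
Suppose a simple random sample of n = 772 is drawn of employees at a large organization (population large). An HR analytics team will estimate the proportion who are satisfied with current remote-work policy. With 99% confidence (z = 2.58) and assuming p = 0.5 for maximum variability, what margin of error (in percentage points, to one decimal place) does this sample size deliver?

SE(p̂) = √[p(1−p)/n] = √[0.2500/772] = 0.01800.
E = z × SE = 2.58 × 0.01800 = 0.04643, or 4.6 percentage points.

4.6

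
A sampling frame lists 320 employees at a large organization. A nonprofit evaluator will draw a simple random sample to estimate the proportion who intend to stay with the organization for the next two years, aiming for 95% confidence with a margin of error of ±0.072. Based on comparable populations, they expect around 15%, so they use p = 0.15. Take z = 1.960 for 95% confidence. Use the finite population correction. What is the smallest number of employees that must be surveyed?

74

Unadjusted: n₀ = 1.960² × 0.15 × 0.85 / 0.072² ≈ 94.48, so n₀ = 95.
Finite population correction with N = 320: n = n₀ / (1 + (n₀−1)/N) = 95 / (1 + 94/320) = 95 / 1.2937 ≈ 73.43.
Rounding up, n = 74.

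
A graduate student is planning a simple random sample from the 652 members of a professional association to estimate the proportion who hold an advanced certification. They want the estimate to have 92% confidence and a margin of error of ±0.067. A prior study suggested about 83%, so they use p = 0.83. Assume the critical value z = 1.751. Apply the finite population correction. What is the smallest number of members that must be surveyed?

Unadjusted: n₀ = 1.751² × 0.83 × 0.17 / 0.067² ≈ 96.37, so n₀ = 97.
Finite population correction with N = 652: n = n₀ / (1 + (n₀−1)/N) = 97 / (1 + 96/652) = 97 / 1.1472 ≈ 84.55.
Rounding up, n = 85.

85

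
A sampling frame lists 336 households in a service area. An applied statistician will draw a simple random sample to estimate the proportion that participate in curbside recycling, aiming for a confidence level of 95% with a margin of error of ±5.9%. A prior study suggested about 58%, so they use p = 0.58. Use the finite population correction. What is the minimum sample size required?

150

For 95% confidence, z = 1.96.
Unadjusted: n₀ = 1.96² × 0.58 × 0.42 / 0.059² ≈ 268.83, so n₀ = 269.
Finite population correction with N = 336: n = n₀ / (1 + (n₀−1)/N) = 269 / (1 + 268/336) = 269 / 1.7976 ≈ 149.64.
Rounding up, n = 150.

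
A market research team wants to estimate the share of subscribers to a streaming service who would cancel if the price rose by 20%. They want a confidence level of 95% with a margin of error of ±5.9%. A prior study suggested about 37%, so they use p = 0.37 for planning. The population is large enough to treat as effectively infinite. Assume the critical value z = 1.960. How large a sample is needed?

With p = 0.37, p(1−p) = 0.2331.
n = z²·p(1−p)/E² = 1.960² × 0.2331 / 0.059² = 3.8416 × 0.2331 / 0.003481 ≈ 257.25.
Rounding up gives n = 258.

258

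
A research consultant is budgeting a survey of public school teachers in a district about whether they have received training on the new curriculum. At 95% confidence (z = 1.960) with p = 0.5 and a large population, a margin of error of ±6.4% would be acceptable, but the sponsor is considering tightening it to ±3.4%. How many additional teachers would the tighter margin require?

596

At ±6.4%: n = 1.960² × 0.2500 / 0.064² ≈ 234.47 → 235.
At ±3.4%: n = 1.960² × 0.2500 / 0.034² ≈ 830.80 → 831.
Additional respondents: 831 − 235 = 596.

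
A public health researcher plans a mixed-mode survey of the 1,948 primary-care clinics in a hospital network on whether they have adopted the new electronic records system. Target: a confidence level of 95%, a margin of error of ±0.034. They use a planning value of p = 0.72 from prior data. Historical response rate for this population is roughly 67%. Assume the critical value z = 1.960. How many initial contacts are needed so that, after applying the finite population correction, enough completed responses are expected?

745

Completed interviews needed (unadjusted): n₀ = 1.960² × 0.2016 / 0.034² ≈ 669.95 → 670.
FPC for N = 1,948: n = 670 / (1 + 669/1948) = 670 / 1.3434 ≈ 498.72 → 499.
At a 67% response rate, contacts needed = 499 / 0.67 ≈ 744.78 → 745.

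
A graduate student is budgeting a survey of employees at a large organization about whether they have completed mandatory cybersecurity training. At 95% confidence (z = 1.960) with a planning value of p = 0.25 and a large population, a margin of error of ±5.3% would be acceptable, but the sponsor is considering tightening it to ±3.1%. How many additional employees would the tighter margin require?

At ±5.3%: n = 1.960² × 0.1875 / 0.053² ≈ 256.43 → 257.
At ±3.1%: n = 1.960² × 0.1875 / 0.031² ≈ 749.53 → 750.
Additional respondents: 750 − 257 = 493.

493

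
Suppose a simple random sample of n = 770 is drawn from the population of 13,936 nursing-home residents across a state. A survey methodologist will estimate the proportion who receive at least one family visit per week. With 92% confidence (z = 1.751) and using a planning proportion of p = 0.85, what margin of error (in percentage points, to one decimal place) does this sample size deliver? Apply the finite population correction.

2.2

Finite-population factor: (N−n)/(N−1) = (13936−770)/(13936−1) = 0.9448.
SE(p̂) = √[p(1−p)/n · (N−n)/(N−1)] = √[0.1275/770 × 0.9448] = 0.01251.
E = z × SE = 1.751 × 0.01251 = 0.02190 ≈ 2.2 percentage points.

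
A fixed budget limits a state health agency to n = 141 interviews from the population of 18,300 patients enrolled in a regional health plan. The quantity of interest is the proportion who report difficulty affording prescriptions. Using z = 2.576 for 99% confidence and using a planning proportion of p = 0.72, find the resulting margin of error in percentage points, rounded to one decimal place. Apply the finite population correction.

9.7

Finite-population factor: (N−n)/(N−1) = (18300−141)/(18300−1) = 0.9923.
SE(p̂) = √[p(1−p)/n · (N−n)/(N−1)] = √[0.2016/141 × 0.9923] = 0.03767.
E = z × SE = 2.576 × 0.03767 = 0.09703 ≈ 9.7 percentage points.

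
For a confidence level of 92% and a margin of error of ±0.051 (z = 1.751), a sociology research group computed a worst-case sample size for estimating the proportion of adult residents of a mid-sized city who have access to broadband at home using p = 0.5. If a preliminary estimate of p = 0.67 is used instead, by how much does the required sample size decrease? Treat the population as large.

Conservative (p = 0.5): n = 1.751² × 0.25 / 0.051² ≈ 294.69 → 295.
Using p = 0.67: p(1−p) = 0.2211, so n = 1.751² × 0.2211 / 0.051² ≈ 260.63 → 261.
Reduction: 295 − 261 = 34.

34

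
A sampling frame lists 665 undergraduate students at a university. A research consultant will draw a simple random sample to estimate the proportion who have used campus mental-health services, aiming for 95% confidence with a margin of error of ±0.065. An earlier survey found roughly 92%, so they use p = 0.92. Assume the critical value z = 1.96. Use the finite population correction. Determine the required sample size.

61

Unadjusted: n₀ = 1.96² × 0.92 × 0.08 / 0.065² ≈ 66.92, so n₀ = 67.
Finite population correction with N = 665: n = n₀ / (1 + (n₀−1)/N) = 67 / (1 + 66/665) = 67 / 1.0992 ≈ 60.95.
Rounding up, n = 61.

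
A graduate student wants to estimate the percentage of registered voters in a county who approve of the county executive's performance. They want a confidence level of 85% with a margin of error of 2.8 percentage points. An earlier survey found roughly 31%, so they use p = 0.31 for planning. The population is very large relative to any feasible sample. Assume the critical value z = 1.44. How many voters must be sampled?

With p = 0.31, p(1−p) = 0.2139.
n = z²·p(1−p)/E² = 1.44² × 0.2139 / 0.028² = 2.0736 × 0.2139 / 0.000784 ≈ 565.74.
Rounding up gives n = 566.

566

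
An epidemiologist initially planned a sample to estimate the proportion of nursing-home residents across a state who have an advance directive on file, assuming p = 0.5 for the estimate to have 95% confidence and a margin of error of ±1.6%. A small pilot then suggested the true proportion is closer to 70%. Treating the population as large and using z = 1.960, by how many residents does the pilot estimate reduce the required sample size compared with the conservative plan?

600

Conservative (p = 0.5): n = 1.960² × 0.25 / 0.016² ≈ 3751.56 → 3752.
Using p = 0.70: p(1−p) = 0.2100, so n = 1.960² × 0.2100 / 0.016² ≈ 3151.31 → 3152.
Reduction: 3752 − 3152 = 600.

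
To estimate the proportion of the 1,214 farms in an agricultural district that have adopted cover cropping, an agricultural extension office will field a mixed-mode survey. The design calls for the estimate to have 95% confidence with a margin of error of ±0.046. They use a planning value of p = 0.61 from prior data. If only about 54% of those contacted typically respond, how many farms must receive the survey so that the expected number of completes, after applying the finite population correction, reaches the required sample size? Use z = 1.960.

Completed interviews needed (unadjusted): n₀ = 1.960² × 0.2379 / 0.046² ≈ 431.91 → 432.
FPC for N = 1,214: n = 432 / (1 + 431/1214) = 432 / 1.3550 ≈ 318.81 → 319.
At a 54% response rate, contacts needed = 319 / 0.54 ≈ 590.74 → 591.

591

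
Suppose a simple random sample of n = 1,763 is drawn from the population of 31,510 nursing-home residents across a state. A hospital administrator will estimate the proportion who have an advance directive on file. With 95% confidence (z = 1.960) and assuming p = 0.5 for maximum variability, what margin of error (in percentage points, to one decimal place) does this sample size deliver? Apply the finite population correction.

2.3

Finite-population factor: (N−n)/(N−1) = (31510−1763)/(31510−1) = 0.9441.
SE(p̂) = √[p(1−p)/n · (N−n)/(N−1)] = √[0.2500/1763 × 0.9441] = 0.01157.
E = z × SE = 1.960 × 0.01157 = 0.02268 ≈ 2.3 percentage points.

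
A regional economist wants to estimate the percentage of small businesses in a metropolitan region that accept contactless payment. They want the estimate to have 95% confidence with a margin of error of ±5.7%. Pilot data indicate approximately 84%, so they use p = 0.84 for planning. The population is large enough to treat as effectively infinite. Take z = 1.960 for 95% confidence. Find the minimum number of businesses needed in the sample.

With p = 0.84, p(1−p) = 0.1344.
n = z²·p(1−p)/E² = 1.960² × 0.1344 / 0.057² = 3.8416 × 0.1344 / 0.003249 ≈ 158.91.
Rounding up gives n = 159.

159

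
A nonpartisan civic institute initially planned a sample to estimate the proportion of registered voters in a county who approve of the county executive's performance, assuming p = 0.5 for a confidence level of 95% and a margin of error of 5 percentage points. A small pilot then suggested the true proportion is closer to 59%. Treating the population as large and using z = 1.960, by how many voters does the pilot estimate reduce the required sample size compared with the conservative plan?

Conservative (p = 0.5): n = 1.960² × 0.25 / 0.050² ≈ 384.16 → 385.
Using p = 0.59: p(1−p) = 0.2419, so n = 1.960² × 0.2419 / 0.050² ≈ 371.71 → 372.
Reduction: 385 − 372 = 13.

13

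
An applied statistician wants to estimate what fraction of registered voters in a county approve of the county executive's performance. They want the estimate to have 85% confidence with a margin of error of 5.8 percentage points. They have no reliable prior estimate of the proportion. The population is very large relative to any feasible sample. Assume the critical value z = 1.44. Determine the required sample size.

With no prior estimate, use p = 0.5, giving p(1−p) = 0.25.
n = z²·p(1−p)/E² = 1.44² × 0.2500 / 0.058² = 2.0736 × 0.2500 / 0.003364 ≈ 154.10.
Rounding up gives n = 155.

155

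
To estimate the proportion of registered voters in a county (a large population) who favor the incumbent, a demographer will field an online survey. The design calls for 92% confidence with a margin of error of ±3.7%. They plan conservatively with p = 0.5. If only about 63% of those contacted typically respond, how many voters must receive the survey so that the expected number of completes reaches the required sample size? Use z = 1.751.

Completed interviews needed: n₀ = 1.751² × 0.2500 / 0.037² ≈ 559.90 → 560.
At a 63% response rate, contacts needed = 560 / 0.63 ≈ 888.89 → 889.

889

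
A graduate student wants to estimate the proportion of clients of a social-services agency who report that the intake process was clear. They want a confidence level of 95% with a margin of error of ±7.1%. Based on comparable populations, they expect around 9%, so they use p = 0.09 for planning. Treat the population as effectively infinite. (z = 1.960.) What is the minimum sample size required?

With p = 0.09, p(1−p) = 0.0819.
n = z²·p(1−p)/E² = 1.960² × 0.0819 / 0.071² = 3.8416 × 0.0819 / 0.005041 ≈ 62.41.
Rounding up gives n = 63.

63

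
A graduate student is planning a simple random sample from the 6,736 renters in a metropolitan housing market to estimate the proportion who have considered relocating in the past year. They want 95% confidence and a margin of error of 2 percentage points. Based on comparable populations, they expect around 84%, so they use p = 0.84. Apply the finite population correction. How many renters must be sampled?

For 95% confidence, z = 1.960.
Unadjusted: n₀ = 1.960² × 0.84 × 0.16 / 0.020² ≈ 1290.78, so n₀ = 1291.
Finite population correction with N = 6,736: n = n₀ / (1 + (n₀−1)/N) = 1291 / (1 + 1290/6736) = 1291 / 1.1915 ≈ 1083.50.
Rounding up, n = 1084.

1084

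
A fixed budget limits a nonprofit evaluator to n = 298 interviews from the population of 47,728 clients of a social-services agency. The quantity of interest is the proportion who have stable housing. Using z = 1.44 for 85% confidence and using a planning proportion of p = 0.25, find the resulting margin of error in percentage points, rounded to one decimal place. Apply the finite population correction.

Finite-population factor: (N−n)/(N−1) = (47728−298)/(47728−1) = 0.9938.
SE(p̂) = √[p(1−p)/n · (N−n)/(N−1)] = √[0.1875/298 × 0.9938] = 0.02501.
E = z × SE = 1.44 × 0.02501 = 0.03601 ≈ 3.6 percentage points.

3.6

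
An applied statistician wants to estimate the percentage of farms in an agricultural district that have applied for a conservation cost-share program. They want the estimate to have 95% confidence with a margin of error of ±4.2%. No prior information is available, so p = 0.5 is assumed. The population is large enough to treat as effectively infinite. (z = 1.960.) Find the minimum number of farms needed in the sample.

With p = 0.5, p(1−p) = 0.25.
n = z²·p(1−p)/E² = 1.960² × 0.2500 / 0.042² = 3.8416 × 0.2500 / 0.001764 ≈ 544.44.
Rounding up gives n = 545.

545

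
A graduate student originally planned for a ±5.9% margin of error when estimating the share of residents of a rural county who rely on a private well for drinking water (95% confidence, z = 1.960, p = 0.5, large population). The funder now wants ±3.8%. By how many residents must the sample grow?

390

At ±5.9%: n = 1.960² × 0.2500 / 0.059² ≈ 275.90 → 276.
At ±3.8%: n = 1.960² × 0.2500 / 0.038² ≈ 665.10 → 666.
Additional respondents: 666 − 276 = 390.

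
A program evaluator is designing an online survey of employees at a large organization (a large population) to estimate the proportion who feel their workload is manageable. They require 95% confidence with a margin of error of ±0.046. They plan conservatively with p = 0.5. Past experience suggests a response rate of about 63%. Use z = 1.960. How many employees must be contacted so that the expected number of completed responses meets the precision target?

721

Completed interviews needed: n₀ = 1.960² × 0.2500 / 0.046² ≈ 453.88 → 454.
At a 63% response rate, contacts needed = 454 / 0.63 ≈ 720.63 → 721.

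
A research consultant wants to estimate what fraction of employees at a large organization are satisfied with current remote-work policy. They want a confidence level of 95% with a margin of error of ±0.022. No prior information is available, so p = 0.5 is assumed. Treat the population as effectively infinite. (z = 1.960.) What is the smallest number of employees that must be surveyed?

1985

With p = 0.5, p(1−p) = 0.25.
n = z²·p(1−p)/E² = 1.960² × 0.2500 / 0.022² = 3.8416 × 0.2500 / 0.000484 ≈ 1984.30.
Rounding up gives n = 1985.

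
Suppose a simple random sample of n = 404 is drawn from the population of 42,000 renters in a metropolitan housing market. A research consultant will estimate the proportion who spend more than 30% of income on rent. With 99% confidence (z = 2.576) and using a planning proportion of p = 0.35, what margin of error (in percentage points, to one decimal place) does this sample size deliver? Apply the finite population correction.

Finite-population factor: (N−n)/(N−1) = (42000−404)/(42000−1) = 0.9904.
SE(p̂) = √[p(1−p)/n · (N−n)/(N−1)] = √[0.2275/404 × 0.9904] = 0.02362.
E = z × SE = 2.576 × 0.02362 = 0.06083 ≈ 6.1 percentage points.

6.1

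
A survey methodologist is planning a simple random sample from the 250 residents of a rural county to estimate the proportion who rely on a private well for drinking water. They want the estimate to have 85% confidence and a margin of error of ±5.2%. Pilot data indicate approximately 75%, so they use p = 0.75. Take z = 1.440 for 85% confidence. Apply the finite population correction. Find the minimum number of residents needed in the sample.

Unadjusted: n₀ = 1.440² × 0.75 × 0.25 / 0.052² ≈ 143.79, so n₀ = 144.
Finite population correction with N = 250: n = n₀ / (1 + (n₀−1)/N) = 144 / (1 + 143/250) = 144 / 1.5720 ≈ 91.60.
Rounding up, n = 92.

92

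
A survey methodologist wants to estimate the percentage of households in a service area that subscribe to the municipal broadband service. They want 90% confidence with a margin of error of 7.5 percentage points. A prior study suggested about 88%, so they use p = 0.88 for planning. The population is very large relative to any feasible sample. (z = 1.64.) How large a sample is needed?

51

With p = 0.88, p(1−p) = 0.1056.
n = z²·p(1−p)/E² = 1.64² × 0.1056 / 0.075² = 2.6896 × 0.1056 / 0.005625 ≈ 50.49.
Rounding up gives n = 51.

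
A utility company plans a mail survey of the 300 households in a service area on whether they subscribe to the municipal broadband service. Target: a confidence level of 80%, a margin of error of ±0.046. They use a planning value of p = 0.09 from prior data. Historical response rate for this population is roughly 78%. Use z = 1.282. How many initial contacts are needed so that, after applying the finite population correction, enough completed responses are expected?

Completed interviews needed (unadjusted): n₀ = 1.282² × 0.0819 / 0.046² ≈ 63.61 → 64.
FPC for N = 300: n = 64 / (1 + 63/300) = 64 / 1.2100 ≈ 52.89 → 53.
At a 78% response rate, contacts needed = 53 / 0.78 ≈ 67.95 → 68.

68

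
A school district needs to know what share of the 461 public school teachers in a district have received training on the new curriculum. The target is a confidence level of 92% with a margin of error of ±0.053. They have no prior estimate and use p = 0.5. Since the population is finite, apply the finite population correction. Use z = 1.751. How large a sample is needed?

172

Unadjusted: n₀ = 1.751² × 0.50 × 0.50 / 0.053² ≈ 272.87, so n₀ = 273.
Finite population correction with N = 461: n = n₀ / (1 + (n₀−1)/N) = 273 / (1 + 272/461) = 273 / 1.5900 ≈ 171.70.
Rounding up, n = 172.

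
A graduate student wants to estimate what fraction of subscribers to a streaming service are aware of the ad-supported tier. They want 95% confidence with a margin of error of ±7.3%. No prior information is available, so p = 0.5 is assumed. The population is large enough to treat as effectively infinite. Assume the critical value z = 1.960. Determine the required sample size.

With p = 0.5, p(1−p) = 0.25.
n = z²·p(1−p)/E² = 1.960² × 0.2500 / 0.073² = 3.8416 × 0.2500 / 0.005329 ≈ 180.22.
Rounding up gives n = 181.

181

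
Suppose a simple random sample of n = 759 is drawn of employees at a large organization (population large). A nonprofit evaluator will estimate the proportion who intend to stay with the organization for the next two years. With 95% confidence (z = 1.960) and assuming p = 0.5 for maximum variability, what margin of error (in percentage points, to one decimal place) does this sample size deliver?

SE(p̂) = √[p(1−p)/n] = √[0.2500/759] = 0.01815.
E = z × SE = 1.960 × 0.01815 = 0.03557, or 3.6 percentage points.

3.6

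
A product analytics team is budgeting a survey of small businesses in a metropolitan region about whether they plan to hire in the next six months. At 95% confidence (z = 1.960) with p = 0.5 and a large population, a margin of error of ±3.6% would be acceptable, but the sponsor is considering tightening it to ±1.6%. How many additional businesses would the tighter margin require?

At ±3.6%: n = 1.960² × 0.2500 / 0.036² ≈ 741.05 → 742.
At ±1.6%: n = 1.960² × 0.2500 / 0.016² ≈ 3751.56 → 3752.
Additional respondents: 3752 − 742 = 3010.

3010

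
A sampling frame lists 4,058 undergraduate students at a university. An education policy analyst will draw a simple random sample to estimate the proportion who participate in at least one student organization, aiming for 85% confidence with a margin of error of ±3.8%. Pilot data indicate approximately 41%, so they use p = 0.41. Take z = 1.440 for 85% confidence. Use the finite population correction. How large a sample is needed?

321

Unadjusted: n₀ = 1.440² × 0.41 × 0.59 / 0.038² ≈ 347.37, so n₀ = 348.
Finite population correction with N = 4,058: n = n₀ / (1 + (n₀−1)/N) = 348 / (1 + 347/4058) = 348 / 1.0855 ≈ 320.59.
Rounding up, n = 321.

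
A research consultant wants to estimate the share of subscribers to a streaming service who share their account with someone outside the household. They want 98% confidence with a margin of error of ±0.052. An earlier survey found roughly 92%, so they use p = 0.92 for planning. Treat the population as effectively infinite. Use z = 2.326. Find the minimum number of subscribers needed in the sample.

With p = 0.92, p(1−p) = 0.0736.
n = z²·p(1−p)/E² = 2.326² × 0.0736 / 0.052² = 5.4103 × 0.0736 / 0.002704 ≈ 147.26.
Rounding up gives n = 148.

148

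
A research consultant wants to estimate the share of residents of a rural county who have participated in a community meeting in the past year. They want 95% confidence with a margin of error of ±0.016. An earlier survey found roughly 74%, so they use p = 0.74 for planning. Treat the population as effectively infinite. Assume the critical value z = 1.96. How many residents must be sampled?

With p = 0.74, p(1−p) = 0.1924.
n = z²·p(1−p)/E² = 1.96² × 0.1924 / 0.016² = 3.8416 × 0.1924 / 0.000256 ≈ 2887.20.
Rounding up gives n = 2888.

2888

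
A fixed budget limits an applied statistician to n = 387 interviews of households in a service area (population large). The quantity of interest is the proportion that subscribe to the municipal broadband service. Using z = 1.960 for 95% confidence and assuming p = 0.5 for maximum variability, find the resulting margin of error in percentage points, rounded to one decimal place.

5.0

SE(p̂) = √[p(1−p)/n] = √[0.2500/387] = 0.02542.
E = z × SE = 1.960 × 0.02542 = 0.04982, or 5.0 percentage points.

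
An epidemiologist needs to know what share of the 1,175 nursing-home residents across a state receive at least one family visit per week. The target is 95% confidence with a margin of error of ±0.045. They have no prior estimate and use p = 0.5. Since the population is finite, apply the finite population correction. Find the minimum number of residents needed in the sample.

339

For 95% confidence, z = 1.96.
Unadjusted: n₀ = 1.96² × 0.50 × 0.50 / 0.045² ≈ 474.27, so n₀ = 475.
Finite population correction with N = 1,175: n = n₀ / (1 + (n₀−1)/N) = 475 / (1 + 474/1175) = 475 / 1.4034 ≈ 338.46.
Rounding up, n = 339.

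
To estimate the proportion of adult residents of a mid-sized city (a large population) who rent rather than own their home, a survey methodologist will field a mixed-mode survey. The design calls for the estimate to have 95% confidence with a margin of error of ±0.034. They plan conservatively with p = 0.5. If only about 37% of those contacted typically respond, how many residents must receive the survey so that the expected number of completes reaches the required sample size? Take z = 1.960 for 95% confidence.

2246

Completed interviews needed: n₀ = 1.960² × 0.2500 / 0.034² ≈ 830.80 → 831.
At a 37% response rate, contacts needed = 831 / 0.37 ≈ 2245.95 → 2246.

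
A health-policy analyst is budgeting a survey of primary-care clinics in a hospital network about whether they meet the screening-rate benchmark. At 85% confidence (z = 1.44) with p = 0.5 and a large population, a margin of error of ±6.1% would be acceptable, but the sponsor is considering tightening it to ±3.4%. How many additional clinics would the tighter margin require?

309

At ±6.1%: n = 1.44² × 0.2500 / 0.061² ≈ 139.32 → 140.
At ±3.4%: n = 1.44² × 0.2500 / 0.034² ≈ 448.44 → 449.
Additional respondents: 449 − 140 = 309.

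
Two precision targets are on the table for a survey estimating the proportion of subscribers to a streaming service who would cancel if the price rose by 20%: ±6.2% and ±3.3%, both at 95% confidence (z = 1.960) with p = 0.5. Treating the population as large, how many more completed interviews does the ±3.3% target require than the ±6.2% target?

At ±6.2%: n = 1.960² × 0.2500 / 0.062² ≈ 249.84 → 250.
At ±3.3%: n = 1.960² × 0.2500 / 0.033² ≈ 881.91 → 882.
Additional respondents: 882 − 250 = 632.

632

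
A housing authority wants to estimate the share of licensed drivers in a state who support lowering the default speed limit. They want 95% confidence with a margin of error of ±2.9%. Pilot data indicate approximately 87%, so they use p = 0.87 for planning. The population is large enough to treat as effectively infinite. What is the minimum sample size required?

517

For 95% confidence, z = 1.960.
With p = 0.87, p(1−p) = 0.1131.
n = z²·p(1−p)/E² = 1.960² × 0.1131 / 0.029² = 3.8416 × 0.1131 / 0.000841 ≈ 516.63.
Rounding up gives n = 517.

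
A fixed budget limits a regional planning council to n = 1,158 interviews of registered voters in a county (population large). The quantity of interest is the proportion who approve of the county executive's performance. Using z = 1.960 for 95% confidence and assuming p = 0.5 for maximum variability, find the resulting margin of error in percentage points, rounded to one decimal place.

2.9

SE(p̂) = √[p(1−p)/n] = √[0.2500/1158] = 0.01469.
E = z × SE = 1.960 × 0.01469 = 0.02880, or 2.9 percentage points.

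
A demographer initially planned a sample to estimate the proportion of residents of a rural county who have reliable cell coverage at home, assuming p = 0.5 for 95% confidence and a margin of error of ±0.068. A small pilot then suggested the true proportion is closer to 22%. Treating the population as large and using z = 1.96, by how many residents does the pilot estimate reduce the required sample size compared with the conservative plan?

Conservative (p = 0.5): n = 1.96² × 0.25 / 0.068² ≈ 207.70 → 208.
Using p = 0.22: p(1−p) = 0.1716, so n = 1.96² × 0.1716 / 0.068² ≈ 142.56 → 143.
Reduction: 208 − 143 = 65.

65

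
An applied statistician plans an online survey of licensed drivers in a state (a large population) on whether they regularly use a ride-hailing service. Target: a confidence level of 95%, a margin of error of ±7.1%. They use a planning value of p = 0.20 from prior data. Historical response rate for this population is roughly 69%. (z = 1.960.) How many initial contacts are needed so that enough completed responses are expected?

177

Completed interviews needed: n₀ = 1.960² × 0.1600 / 0.071² ≈ 121.93 → 122.
At a 69% response rate, contacts needed = 122 / 0.69 ≈ 176.81 → 177.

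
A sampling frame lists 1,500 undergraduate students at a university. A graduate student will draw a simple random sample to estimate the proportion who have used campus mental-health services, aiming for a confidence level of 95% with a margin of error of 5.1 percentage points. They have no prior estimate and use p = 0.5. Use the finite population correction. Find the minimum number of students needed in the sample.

For 95% confidence, z = 1.960.
Unadjusted: n₀ = 1.960² × 0.50 × 0.50 / 0.051² ≈ 369.24, so n₀ = 370.
Finite population correction with N = 1,500: n = n₀ / (1 + (n₀−1)/N) = 370 / (1 + 369/1500) = 370 / 1.2460 ≈ 296.95.
Rounding up, n = 297.

297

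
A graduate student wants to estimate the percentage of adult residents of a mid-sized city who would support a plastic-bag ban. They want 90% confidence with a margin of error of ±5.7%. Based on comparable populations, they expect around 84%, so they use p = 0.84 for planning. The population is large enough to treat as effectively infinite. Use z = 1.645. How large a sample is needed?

112

With p = 0.84, p(1−p) = 0.1344.
n = z²·p(1−p)/E² = 1.645² × 0.1344 / 0.057² = 2.7060 × 0.1344 / 0.003249 ≈ 111.94.
Rounding up gives n = 112.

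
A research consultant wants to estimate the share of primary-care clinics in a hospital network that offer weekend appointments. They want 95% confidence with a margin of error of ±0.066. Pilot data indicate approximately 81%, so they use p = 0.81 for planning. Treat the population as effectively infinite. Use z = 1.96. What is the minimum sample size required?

With p = 0.81, p(1−p) = 0.1539.
n = z²·p(1−p)/E² = 1.96² × 0.1539 / 0.066² = 3.8416 × 0.1539 / 0.004356 ≈ 135.73.
Rounding up gives n = 136.

136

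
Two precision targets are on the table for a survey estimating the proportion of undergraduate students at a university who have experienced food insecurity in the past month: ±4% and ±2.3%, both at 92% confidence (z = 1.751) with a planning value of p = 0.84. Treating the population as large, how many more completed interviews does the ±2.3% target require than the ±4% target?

521

At ±4%: n = 1.751² × 0.1344 / 0.040² ≈ 257.54 → 258.
At ±2.3%: n = 1.751² × 0.1344 / 0.023² ≈ 778.96 → 779.
Additional respondents: 779 − 258 = 521.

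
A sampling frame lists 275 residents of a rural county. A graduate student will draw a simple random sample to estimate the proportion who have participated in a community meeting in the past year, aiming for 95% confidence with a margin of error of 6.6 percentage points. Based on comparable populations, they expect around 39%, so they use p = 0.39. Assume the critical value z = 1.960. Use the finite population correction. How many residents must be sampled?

120

Unadjusted: n₀ = 1.960² × 0.39 × 0.61 / 0.066² ≈ 209.81, so n₀ = 210.
Finite population correction with N = 275: n = n₀ / (1 + (n₀−1)/N) = 210 / (1 + 209/275) = 210 / 1.7600 ≈ 119.32.
Rounding up, n = 120.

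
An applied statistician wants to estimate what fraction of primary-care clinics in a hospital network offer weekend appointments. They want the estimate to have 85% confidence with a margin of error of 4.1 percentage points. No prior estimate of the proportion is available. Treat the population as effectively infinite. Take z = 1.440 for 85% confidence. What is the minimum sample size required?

With no prior estimate, use p = 0.5, giving p(1−p) = 0.25.
n = z²·p(1−p)/E² = 1.440² × 0.2500 / 0.041² = 2.0736 × 0.2500 / 0.001681 ≈ 308.39.
Rounding up gives n = 309.

309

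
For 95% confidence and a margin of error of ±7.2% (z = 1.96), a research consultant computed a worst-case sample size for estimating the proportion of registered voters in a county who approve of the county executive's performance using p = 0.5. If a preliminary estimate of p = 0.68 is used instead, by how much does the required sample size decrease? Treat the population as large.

Conservative (p = 0.5): n = 1.96² × 0.25 / 0.072² ≈ 185.26 → 186.
Using p = 0.68: p(1−p) = 0.2176, so n = 1.96² × 0.2176 / 0.072² ≈ 161.25 → 162.
Reduction: 186 − 162 = 24.

24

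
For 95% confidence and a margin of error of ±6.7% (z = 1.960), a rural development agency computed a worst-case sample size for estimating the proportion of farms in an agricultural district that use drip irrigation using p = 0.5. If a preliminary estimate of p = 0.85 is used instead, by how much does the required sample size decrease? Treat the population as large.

104

Conservative (p = 0.5): n = 1.960² × 0.25 / 0.067² ≈ 213.95 → 214.
Using p = 0.85: p(1−p) = 0.1275, so n = 1.960² × 0.1275 / 0.067² ≈ 109.11 → 110.
Reduction: 214 − 110 = 104.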